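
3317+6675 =9992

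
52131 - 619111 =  - 566980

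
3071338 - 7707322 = -4635984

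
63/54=7/6 = 1.17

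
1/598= 1/598 = 0.00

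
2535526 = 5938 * 427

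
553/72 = 553/72= 7.68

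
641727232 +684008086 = 1325735318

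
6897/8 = 862 + 1/8= 862.12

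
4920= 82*60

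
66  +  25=91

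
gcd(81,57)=3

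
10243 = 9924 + 319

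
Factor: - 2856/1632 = -2^ ( - 2)*7^1 = - 7/4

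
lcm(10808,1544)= 10808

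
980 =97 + 883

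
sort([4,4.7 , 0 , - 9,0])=[ - 9,0,  0,4, 4.7 ]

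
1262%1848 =1262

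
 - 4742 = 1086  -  5828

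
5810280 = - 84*( - 69170)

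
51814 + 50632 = 102446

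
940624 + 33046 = 973670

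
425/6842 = 425/6842 = 0.06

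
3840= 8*480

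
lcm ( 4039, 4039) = 4039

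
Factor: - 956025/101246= -2^( - 1)*3^2*5^2*7^1*23^( - 1) * 31^ ( - 1)*71^(-1 )*607^1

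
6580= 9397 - 2817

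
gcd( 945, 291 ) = 3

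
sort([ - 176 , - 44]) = [-176, - 44]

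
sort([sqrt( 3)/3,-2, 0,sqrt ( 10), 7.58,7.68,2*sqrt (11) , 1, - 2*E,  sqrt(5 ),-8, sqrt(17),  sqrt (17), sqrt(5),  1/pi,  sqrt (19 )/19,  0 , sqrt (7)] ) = [- 8,  -  2 *E,-2,0,  0 , sqrt( 19) /19, 1/pi, sqrt( 3)/3 , 1, sqrt(5), sqrt(5 ),sqrt( 7),sqrt(10 ),sqrt ( 17),  sqrt ( 17),  2*sqrt(11), 7.58, 7.68 ] 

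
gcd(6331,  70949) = 1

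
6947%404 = 79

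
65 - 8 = 57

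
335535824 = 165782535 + 169753289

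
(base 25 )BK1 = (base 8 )16320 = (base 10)7376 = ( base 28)9BC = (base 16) 1CD0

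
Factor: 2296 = 2^3 * 7^1*41^1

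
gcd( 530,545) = 5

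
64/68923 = 64/68923 = 0.00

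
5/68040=1/13608= 0.00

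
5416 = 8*677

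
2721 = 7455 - 4734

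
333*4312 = 1435896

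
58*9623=558134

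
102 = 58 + 44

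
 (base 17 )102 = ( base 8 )443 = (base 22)D5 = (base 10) 291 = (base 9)353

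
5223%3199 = 2024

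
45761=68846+-23085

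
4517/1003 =4+505/1003 = 4.50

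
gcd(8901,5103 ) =9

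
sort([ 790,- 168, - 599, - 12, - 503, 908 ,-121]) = [- 599, - 503, - 168, - 121, - 12, 790, 908]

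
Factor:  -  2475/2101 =  -  225/191  =  - 3^2* 5^2*191^( - 1 )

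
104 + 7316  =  7420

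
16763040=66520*252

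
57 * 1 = 57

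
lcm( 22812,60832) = 182496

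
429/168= 143/56 = 2.55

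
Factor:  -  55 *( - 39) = 3^1 * 5^1*11^1 * 13^1 = 2145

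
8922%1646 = 692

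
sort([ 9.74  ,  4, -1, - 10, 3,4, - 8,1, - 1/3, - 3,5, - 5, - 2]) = [ - 10 , - 8, - 5, - 3 , - 2 , - 1, - 1/3, 1,3,4,4, 5,9.74 ] 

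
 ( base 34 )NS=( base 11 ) 677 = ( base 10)810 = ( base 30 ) r0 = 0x32A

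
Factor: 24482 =2^1 * 12241^1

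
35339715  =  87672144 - 52332429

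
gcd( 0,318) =318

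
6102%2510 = 1082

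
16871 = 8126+8745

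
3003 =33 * 91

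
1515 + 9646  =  11161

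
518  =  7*74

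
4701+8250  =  12951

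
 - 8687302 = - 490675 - 8196627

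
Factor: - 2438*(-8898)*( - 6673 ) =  - 144759551052= - 2^2*3^1*23^1*53^1*1483^1*6673^1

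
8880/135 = 65 + 7/9 = 65.78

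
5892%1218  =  1020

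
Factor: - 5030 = -2^1*5^1*503^1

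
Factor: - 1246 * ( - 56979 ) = 2^1*3^2*7^1*13^1*89^1*487^1 = 70995834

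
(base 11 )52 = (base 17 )36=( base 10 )57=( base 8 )71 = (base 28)21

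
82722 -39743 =42979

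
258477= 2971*87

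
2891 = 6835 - 3944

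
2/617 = 2/617 = 0.00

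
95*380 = 36100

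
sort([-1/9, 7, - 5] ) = [-5, - 1/9, 7] 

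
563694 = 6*93949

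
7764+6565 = 14329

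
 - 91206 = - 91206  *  1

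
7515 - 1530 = 5985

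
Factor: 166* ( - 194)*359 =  - 2^2 * 83^1 *97^1*359^1 = - 11561236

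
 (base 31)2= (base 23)2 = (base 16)2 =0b10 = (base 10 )2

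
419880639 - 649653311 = -229772672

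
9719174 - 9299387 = 419787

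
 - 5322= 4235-9557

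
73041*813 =59382333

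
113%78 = 35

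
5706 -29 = 5677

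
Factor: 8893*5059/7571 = 67^( - 1 )*113^( - 1)*5059^1*8893^1 = 44989687/7571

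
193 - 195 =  - 2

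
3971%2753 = 1218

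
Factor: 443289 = 3^1*7^1*11^1*19^1*101^1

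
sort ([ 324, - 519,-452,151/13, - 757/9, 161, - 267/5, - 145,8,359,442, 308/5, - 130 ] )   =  [- 519,  -  452, - 145, - 130, - 757/9,-267/5  ,  8, 151/13, 308/5,161,324,359, 442]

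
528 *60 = 31680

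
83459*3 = 250377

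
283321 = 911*311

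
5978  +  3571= 9549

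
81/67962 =27/22654=0.00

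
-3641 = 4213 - 7854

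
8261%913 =44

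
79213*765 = 60597945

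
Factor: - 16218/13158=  - 53/43 = - 43^(- 1) * 53^1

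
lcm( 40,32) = 160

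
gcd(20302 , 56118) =2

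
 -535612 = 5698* ( - 94 )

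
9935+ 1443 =11378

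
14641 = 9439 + 5202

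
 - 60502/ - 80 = 30251/40 =756.27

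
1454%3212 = 1454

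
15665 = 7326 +8339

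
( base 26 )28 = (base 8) 74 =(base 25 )2A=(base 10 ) 60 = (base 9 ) 66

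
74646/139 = 74646/139= 537.02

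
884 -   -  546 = 1430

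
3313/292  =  11 + 101/292= 11.35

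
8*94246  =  753968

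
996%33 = 6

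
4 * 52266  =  209064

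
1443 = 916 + 527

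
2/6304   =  1/3152=0.00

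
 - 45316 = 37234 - 82550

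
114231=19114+95117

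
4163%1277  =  332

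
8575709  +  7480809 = 16056518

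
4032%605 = 402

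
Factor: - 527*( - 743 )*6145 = 2406142345=5^1*17^1*31^1*743^1*1229^1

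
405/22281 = 135/7427 = 0.02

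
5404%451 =443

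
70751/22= 3215+21/22 = 3215.95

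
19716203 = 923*21361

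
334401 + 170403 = 504804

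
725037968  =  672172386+52865582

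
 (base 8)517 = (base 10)335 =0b101001111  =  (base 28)br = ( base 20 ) gf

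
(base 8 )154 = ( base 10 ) 108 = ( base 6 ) 300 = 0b1101100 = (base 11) 99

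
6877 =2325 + 4552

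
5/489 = 5/489=0.01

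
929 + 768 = 1697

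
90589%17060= 5289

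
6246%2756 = 734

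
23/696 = 23/696 = 0.03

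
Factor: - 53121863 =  - 163^1*325901^1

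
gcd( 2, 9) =1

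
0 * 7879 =0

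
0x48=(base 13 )57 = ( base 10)72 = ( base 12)60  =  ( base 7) 132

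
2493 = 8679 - 6186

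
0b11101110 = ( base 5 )1423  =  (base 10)238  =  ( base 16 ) ee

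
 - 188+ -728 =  - 916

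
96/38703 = 32/12901 =0.00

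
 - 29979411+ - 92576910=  - 122556321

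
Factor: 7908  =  2^2*3^1*659^1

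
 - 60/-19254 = 10/3209 = 0.00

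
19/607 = 19/607 =0.03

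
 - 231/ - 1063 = 231/1063 = 0.22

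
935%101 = 26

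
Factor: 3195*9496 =2^3*3^2*5^1*71^1 *1187^1 = 30339720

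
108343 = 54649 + 53694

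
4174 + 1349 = 5523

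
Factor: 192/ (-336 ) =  - 4/7 = -2^2*7^( - 1 ) 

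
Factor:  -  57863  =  -13^1*4451^1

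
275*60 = 16500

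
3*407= 1221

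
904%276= 76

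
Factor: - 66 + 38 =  - 28 = - 2^2*7^1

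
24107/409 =58 + 385/409 = 58.94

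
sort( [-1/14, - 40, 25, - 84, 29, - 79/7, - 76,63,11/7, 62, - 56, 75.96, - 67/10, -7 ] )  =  [ - 84, - 76,  -  56, - 40,  -  79/7, - 7,-67/10, - 1/14,11/7,25,29,62, 63,75.96]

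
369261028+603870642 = 973131670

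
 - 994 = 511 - 1505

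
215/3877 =215/3877 = 0.06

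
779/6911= 779/6911 = 0.11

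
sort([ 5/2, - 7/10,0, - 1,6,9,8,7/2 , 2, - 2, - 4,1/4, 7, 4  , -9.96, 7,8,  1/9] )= [-9.96, - 4,-2, - 1, -7/10, 0,  1/9 , 1/4,2, 5/2 , 7/2 , 4, 6, 7, 7, 8, 8, 9] 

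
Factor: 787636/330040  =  883/370= 2^( - 1)*5^( - 1 )*37^( - 1)*883^1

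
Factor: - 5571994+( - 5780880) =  - 11352874  =  -2^1*13^1*436649^1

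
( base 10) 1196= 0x4ac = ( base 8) 2254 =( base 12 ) 838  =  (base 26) 1K0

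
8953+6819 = 15772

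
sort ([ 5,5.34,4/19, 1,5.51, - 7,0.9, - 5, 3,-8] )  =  [ - 8, - 7, - 5,  4/19, 0.9,1, 3,  5, 5.34, 5.51 ] 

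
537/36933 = 179/12311=0.01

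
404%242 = 162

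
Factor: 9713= 11^1*883^1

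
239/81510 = 239/81510 = 0.00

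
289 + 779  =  1068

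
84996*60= 5099760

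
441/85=441/85 = 5.19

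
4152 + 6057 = 10209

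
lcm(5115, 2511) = 138105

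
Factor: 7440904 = 2^3*930113^1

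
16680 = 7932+8748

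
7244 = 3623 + 3621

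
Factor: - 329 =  - 7^1*47^1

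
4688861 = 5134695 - 445834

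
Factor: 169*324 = 2^2*3^4*13^2 = 54756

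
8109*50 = 405450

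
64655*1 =64655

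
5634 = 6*939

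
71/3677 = 71/3677 = 0.02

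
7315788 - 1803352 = 5512436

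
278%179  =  99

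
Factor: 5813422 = 2^1*17^1 * 61^1*2803^1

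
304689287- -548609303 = 853298590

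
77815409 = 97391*799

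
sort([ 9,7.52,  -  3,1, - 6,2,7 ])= [ - 6, - 3,  1, 2,7, 7.52, 9 ] 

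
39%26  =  13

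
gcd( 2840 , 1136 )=568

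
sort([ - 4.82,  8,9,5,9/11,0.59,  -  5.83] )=[ - 5.83, - 4.82,  0.59,9/11,5 , 8,9]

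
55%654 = 55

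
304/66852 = 76/16713 = 0.00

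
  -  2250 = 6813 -9063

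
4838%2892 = 1946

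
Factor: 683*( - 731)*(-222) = 110838606 = 2^1*3^1*17^1 * 37^1*43^1*683^1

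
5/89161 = 5/89161 = 0.00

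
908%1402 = 908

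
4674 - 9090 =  - 4416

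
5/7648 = 5/7648 =0.00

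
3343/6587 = 3343/6587 = 0.51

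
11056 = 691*16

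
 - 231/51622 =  - 1 + 51391/51622= - 0.00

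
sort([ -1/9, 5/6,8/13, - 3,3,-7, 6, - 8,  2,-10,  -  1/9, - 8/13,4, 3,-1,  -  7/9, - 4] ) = [ - 10,  -  8,  -  7, - 4, - 3,-1, - 7/9, -8/13, - 1/9, - 1/9, 8/13, 5/6, 2 , 3,3, 4, 6]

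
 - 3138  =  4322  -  7460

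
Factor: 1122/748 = 3/2 = 2^( - 1)*3^1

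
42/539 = 6/77  =  0.08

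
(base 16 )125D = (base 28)5RP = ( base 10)4701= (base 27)6c3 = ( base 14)19db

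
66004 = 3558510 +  - 3492506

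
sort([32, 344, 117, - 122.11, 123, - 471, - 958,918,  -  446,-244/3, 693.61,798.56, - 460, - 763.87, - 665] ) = [-958 ,  -  763.87, - 665, - 471, - 460, - 446, - 122.11 , - 244/3, 32 , 117, 123, 344,693.61, 798.56, 918 ] 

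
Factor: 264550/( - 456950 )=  - 11^1*19^(-1) = -11/19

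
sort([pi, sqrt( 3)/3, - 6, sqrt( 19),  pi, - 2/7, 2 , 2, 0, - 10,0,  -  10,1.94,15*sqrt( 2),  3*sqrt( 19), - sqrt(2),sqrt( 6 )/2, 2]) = [  -  10, - 10, - 6, - sqrt ( 2) ,  -  2/7,0,0,sqrt(3) /3 , sqrt(6)/2 , 1.94, 2, 2,2,  pi, pi,sqrt(19),  3* sqrt (19), 15 * sqrt(2)]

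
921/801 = 1+ 40/267 = 1.15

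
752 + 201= 953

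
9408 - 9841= -433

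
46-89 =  - 43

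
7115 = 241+6874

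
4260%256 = 164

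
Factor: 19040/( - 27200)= -2^( - 1) * 5^(  -  1)*7^1 = - 7/10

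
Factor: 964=2^2 * 241^1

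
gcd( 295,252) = 1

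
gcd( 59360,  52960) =160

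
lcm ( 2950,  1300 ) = 76700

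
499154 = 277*1802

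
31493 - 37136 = -5643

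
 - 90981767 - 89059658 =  - 180041425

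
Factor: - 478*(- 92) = 43976 = 2^3*23^1*239^1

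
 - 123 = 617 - 740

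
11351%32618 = 11351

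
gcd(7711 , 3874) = 1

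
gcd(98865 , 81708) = 3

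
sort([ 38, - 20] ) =[ - 20, 38] 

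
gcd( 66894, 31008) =6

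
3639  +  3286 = 6925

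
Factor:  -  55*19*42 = -43890 = -2^1*3^1*5^1 * 7^1*11^1 * 19^1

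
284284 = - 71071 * (-4 ) 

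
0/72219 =0 = 0.00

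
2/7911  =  2/7911 = 0.00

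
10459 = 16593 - 6134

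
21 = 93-72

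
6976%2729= 1518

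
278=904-626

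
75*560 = 42000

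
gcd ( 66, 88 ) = 22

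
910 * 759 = 690690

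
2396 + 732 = 3128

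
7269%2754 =1761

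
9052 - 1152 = 7900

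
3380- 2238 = 1142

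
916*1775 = 1625900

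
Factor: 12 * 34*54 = 2^4*3^4* 17^1 = 22032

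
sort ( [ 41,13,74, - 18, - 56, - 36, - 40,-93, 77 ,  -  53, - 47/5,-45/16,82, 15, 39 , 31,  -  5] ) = [ - 93,-56, - 53,-40,-36, - 18,- 47/5,-5,-45/16, 13, 15, 31, 39, 41, 74, 77,82 ] 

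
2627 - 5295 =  - 2668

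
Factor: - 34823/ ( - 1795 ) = 5^ (-1) * 97^1 = 97/5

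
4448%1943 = 562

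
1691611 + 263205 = 1954816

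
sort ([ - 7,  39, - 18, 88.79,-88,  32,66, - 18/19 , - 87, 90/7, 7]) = [ - 88 , - 87, - 18,-7, - 18/19 , 7,90/7,  32,39, 66,88.79]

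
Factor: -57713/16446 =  - 2^( - 1)*3^( - 1)*2741^(-1) * 57713^1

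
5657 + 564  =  6221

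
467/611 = 467/611= 0.76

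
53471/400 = 133 + 271/400 = 133.68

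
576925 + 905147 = 1482072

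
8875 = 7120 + 1755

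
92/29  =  3  +  5/29 = 3.17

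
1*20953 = 20953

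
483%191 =101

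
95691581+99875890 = 195567471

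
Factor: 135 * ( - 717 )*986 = -2^1  *  3^4 * 5^1 * 17^1 * 29^1* 239^1 = - 95439870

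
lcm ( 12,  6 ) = 12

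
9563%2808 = 1139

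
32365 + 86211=118576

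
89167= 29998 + 59169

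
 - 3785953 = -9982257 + 6196304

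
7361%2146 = 923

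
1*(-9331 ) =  - 9331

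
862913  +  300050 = 1162963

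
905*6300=5701500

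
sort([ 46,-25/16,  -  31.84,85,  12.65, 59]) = [ -31.84,-25/16, 12.65, 46, 59, 85] 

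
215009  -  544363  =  -329354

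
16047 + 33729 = 49776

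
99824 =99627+197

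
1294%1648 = 1294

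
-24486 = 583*( - 42 ) 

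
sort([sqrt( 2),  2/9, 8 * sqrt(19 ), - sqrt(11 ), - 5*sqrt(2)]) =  [ - 5*sqrt( 2 ), - sqrt ( 11 ), 2/9,sqrt ( 2),8*sqrt( 19)]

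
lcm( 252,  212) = 13356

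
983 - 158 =825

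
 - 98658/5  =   - 98658/5= - 19731.60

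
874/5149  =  46/271=0.17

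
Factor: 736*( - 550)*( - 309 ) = 2^6*3^1*5^2 * 11^1 * 23^1*103^1 = 125083200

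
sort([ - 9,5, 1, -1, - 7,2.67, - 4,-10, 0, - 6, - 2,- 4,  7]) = [ - 10, - 9,-7, - 6, - 4, - 4, - 2,- 1,0,1,  2.67, 5,7] 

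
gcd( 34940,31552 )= 4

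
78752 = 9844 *8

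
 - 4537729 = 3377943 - 7915672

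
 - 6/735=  - 1 + 243/245 = - 0.01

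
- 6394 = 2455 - 8849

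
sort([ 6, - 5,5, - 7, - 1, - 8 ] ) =[ - 8,- 7 , - 5, - 1,5,6]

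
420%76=40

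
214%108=106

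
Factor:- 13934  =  -2^1*6967^1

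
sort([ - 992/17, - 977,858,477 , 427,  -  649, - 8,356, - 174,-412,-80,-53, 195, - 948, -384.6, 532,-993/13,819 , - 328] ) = [-977,  -  948, - 649,-412, - 384.6,-328,-174, - 80,-993/13,- 992/17 , - 53, - 8,195, 356,427,477, 532,819 , 858] 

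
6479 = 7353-874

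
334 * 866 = 289244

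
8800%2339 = 1783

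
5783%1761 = 500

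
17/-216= -17/216 = - 0.08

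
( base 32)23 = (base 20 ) 37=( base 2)1000011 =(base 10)67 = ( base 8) 103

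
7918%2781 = 2356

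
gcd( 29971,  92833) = 1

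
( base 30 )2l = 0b1010001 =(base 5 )311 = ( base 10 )81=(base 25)36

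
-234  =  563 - 797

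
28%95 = 28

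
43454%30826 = 12628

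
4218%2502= 1716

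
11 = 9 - -2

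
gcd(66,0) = 66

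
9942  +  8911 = 18853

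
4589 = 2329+2260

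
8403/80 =105 + 3/80 = 105.04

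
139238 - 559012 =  -419774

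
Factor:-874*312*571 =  - 155704848 = - 2^4*3^1*13^1*19^1*23^1*571^1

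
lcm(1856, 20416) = 20416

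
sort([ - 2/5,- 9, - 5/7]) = [ - 9, - 5/7, - 2/5]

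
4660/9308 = 1165/2327 = 0.50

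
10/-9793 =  - 10/9793=- 0.00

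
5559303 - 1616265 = 3943038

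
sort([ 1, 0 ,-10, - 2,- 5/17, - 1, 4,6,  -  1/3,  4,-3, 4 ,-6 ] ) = [-10, - 6,-3, - 2,-1, - 1/3,-5/17, 0 , 1, 4,4, 4,6]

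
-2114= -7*302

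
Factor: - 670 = -2^1*5^1*67^1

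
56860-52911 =3949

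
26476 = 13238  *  2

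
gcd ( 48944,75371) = 23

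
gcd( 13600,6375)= 425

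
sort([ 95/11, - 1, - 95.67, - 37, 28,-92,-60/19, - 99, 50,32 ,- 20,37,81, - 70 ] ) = [-99, - 95.67, -92, - 70, - 37, - 20,-60/19  , - 1, 95/11, 28,32  ,  37, 50,81 ] 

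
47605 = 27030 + 20575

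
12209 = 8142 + 4067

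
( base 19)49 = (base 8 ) 125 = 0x55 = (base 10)85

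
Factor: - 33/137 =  - 3^1*11^1*137^(-1 )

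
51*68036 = 3469836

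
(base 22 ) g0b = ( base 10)7755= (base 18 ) 15GF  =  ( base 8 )17113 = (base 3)101122020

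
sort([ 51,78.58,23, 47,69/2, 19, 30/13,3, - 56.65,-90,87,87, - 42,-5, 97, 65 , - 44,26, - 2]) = [-90, - 56.65,-44, - 42, - 5, - 2, 30/13,3,19,23,  26 , 69/2,47,  51 , 65,78.58,87, 87, 97 ] 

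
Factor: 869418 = 2^1*3^2*11^1 * 4391^1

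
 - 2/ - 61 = 2/61 = 0.03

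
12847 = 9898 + 2949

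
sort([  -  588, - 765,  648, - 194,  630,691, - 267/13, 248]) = [ - 765, - 588,-194, - 267/13, 248,630,648, 691]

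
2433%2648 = 2433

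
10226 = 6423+3803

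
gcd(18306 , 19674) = 18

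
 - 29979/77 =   -  29979/77 = -389.34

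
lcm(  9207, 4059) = 377487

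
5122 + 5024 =10146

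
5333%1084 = 997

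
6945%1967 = 1044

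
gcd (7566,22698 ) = 7566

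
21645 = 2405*9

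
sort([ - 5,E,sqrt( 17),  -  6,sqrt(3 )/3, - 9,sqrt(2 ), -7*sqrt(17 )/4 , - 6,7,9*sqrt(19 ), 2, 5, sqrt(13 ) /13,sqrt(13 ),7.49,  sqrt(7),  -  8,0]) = [-9, - 8, - 7 * sqrt(17)/4, - 6, - 6, - 5,0 , sqrt( 13)/13,sqrt(3)/3,sqrt(2 ),2,sqrt( 7 ), E, sqrt( 13),sqrt(17 ), 5,7, 7.49, 9*sqrt( 19)]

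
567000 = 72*7875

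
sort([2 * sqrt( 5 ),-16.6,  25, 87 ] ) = [ - 16.6, 2 * sqrt (5),25,87 ]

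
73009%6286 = 3863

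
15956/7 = 2279+3/7 = 2279.43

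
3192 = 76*42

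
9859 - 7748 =2111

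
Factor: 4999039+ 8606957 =2^2*3^1*97^1*11689^1 = 13605996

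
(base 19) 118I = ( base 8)16336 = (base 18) 14ea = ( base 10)7390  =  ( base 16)1cde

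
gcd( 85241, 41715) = 1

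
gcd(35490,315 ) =105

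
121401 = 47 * 2583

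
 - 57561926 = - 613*93902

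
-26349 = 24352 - 50701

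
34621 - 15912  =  18709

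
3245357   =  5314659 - 2069302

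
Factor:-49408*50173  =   - 2^8*131^1*193^1*383^1=-2478947584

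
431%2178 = 431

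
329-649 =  - 320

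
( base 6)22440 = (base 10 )3192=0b110001111000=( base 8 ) 6170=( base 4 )301320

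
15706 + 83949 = 99655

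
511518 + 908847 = 1420365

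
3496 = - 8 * ( - 437)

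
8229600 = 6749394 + 1480206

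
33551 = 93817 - 60266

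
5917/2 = 2958 + 1/2 = 2958.50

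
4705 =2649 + 2056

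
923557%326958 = 269641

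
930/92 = 465/46 =10.11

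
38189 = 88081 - 49892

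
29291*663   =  19419933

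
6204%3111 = 3093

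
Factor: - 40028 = -2^2 * 10007^1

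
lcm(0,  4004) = 0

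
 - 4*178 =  - 712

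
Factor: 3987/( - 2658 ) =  - 3/2 = - 2^ ( - 1 )*3^1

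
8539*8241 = 70369899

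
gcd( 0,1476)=1476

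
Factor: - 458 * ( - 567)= 259686= 2^1*3^4*7^1*229^1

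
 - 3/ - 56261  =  3/56261 = 0.00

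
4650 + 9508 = 14158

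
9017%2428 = 1733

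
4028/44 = 1007/11 = 91.55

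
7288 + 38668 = 45956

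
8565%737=458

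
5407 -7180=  - 1773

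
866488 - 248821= 617667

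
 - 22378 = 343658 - 366036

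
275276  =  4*68819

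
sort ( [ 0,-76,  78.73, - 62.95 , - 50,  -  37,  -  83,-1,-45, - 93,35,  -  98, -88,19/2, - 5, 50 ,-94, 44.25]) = [ - 98, - 94,- 93 , -88, - 83, - 76, - 62.95,-50, - 45, - 37, - 5,-1,0,19/2,  35,44.25, 50, 78.73 ]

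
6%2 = 0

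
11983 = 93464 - 81481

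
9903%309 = 15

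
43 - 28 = 15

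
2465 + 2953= 5418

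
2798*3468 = 9703464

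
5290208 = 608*8701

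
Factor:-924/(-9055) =2^2*3^1*5^(  -  1 )*7^1*11^1*1811^( - 1)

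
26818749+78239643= 105058392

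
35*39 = 1365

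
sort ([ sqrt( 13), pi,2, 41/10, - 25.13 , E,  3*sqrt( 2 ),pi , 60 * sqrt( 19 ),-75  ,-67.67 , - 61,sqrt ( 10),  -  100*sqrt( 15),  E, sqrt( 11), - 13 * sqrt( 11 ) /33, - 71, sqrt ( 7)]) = [  -  100*sqrt( 15), -75 , - 71, -67.67, - 61 , - 25.13,-13 * sqrt(11)/33 , 2 , sqrt( 7 ),E,E , pi, pi,  sqrt( 10), sqrt(11 ), sqrt( 13) , 41/10,3 * sqrt( 2),60 * sqrt( 19) ]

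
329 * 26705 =8785945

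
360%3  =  0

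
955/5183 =955/5183 = 0.18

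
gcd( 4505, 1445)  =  85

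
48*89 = 4272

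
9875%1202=259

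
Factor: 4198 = 2^1*2099^1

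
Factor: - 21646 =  - 2^1  *  79^1*137^1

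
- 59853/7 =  - 8551 +4/7 = -8550.43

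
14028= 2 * 7014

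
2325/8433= 775/2811 = 0.28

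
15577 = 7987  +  7590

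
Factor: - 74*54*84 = -335664= - 2^4*3^4*7^1*37^1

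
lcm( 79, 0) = 0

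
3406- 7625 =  - 4219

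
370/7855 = 74/1571 = 0.05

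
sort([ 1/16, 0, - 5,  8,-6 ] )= [-6, - 5,0,  1/16,8]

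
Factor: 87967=11^2*727^1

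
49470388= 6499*7612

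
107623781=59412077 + 48211704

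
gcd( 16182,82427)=1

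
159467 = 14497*11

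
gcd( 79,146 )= 1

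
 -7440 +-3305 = -10745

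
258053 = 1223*211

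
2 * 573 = 1146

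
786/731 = 786/731 = 1.08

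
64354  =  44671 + 19683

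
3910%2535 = 1375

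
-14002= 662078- 676080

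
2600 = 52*50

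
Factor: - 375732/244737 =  - 588/383 = -  2^2 * 3^1*7^2 * 383^( - 1 )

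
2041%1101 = 940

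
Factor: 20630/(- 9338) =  - 5^1*7^( - 1) * 23^( - 1) * 29^( - 1 ) * 2063^1 = -10315/4669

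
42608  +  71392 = 114000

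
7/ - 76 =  - 7/76 = - 0.09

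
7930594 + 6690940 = 14621534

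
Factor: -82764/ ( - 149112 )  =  2^( - 1 )*11^2 * 109^( - 1) = 121/218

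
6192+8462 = 14654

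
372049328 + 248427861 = 620477189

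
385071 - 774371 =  - 389300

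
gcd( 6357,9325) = 1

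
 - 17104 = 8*( - 2138 )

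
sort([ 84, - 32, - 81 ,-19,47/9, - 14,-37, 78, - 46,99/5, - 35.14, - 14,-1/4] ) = [-81,-46, - 37, - 35.14, - 32,  -  19, - 14, - 14 , - 1/4,  47/9, 99/5, 78,84 ]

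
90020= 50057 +39963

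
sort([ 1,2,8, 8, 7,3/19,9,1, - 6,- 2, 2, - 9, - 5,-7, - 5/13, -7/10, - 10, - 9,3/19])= [ - 10, - 9,-9, - 7, - 6, - 5, - 2,-7/10,  -  5/13, 3/19, 3/19, 1, 1, 2, 2, 7 , 8, 8, 9 ]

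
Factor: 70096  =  2^4*13^1 * 337^1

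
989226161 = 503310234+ 485915927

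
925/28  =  925/28  =  33.04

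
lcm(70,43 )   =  3010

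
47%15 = 2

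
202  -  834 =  - 632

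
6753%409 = 209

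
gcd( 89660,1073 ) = 1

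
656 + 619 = 1275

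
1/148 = 1/148 = 0.01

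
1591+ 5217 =6808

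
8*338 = 2704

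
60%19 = 3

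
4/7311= 4/7311=0.00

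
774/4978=387/2489 = 0.16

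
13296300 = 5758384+7537916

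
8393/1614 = 5  +  323/1614 = 5.20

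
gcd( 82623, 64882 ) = 1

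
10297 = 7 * 1471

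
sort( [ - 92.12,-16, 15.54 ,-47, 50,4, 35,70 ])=[ - 92.12, - 47 , - 16 , 4, 15.54 , 35,50,70] 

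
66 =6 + 60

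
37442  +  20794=58236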